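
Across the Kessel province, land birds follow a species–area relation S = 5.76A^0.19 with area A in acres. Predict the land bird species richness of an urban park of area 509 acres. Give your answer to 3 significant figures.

18.8

S = 5.76 × 509^0.19
ln S = ln 5.76 + 0.19 × ln 509 = 1.7509 + 0.19 × 6.2324 = 2.9351
S = e^2.9351 ≈ 18.82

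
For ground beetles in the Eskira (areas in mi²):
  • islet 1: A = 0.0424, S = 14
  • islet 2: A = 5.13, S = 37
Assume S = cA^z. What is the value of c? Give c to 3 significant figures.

26.6

z = ln(S₂/S₁) / ln(A₂/A₁) = ln(37/14) / ln(5.13/0.0424) = 0.9719 / 4.7957 = 0.2027
c = S₁ / A₁^z = 14 / 0.0424^0.2027 = 14 / 0.527 = 26.56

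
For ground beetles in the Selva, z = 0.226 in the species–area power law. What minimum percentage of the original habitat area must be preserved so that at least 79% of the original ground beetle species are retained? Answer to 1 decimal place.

35.2%

Need (A_new/A_old)^0.226 = 0.79, so A_new/A_old = 0.79^(1/0.226) = 0.79^4.425
ln(A_new/A_old) = ln 0.79 / 0.226 = -0.2357 / 0.226 = -1.0430
A_new/A_old = e^-1.0430 ≈ 0.3524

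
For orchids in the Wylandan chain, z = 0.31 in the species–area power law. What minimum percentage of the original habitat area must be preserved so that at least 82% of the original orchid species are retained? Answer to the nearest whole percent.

Need (A_new/A_old)^0.31 = 0.82, so A_new/A_old = 0.82^(1/0.31) = 0.82^3.226
ln(A_new/A_old) = ln 0.82 / 0.31 = -0.1985 / 0.31 = -0.6402
A_new/A_old = e^-0.6402 ≈ 0.5272

53%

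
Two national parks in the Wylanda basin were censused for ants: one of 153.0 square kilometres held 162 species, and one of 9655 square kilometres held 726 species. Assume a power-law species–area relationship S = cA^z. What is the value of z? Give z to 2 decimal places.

Taking logs: ln S = ln c + z ln A, so z = (ln S₂ − ln S₁)/(ln A₂ − ln A₁).
z = ln(726/162) / ln(9655/153) = ln(4.481) / ln(63.1) = 1.5000 / 4.1448 = 0.3619

0.36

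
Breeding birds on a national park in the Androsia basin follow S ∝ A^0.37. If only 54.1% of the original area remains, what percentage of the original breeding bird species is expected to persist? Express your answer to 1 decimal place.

S_new/S_old = (A_new/A_old)^z = 0.541^0.37
= exp(0.37 × ln 0.541) = exp(0.37 × -0.6143) = exp(-0.2273) ≈ 0.7967

79.7%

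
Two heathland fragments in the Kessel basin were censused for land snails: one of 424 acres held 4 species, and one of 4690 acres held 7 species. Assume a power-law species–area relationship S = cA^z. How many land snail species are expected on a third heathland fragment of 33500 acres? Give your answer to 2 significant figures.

z = ln(7/4) / ln(4690/424) = 0.5596 / 2.4035 = 0.2328
c = 4 / 424^0.2328 = 4 / 4.09 = 0.9779
S₃ = 0.9779 × 33500^0.2328 = 0.9779 × 11.31 ≈ 11.06

11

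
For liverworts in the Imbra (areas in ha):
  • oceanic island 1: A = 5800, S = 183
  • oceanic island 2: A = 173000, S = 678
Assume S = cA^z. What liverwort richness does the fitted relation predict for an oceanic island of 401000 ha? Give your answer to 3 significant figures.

z = ln(678/183) / ln(173000/5800) = 1.3097 / 3.3954 = 0.3857
c = 183 / 5800^0.3857 = 183 / 28.29 = 6.469
S₃ = 6.469 × 401000^0.3857 = 6.469 × 144.9 ≈ 937.7

938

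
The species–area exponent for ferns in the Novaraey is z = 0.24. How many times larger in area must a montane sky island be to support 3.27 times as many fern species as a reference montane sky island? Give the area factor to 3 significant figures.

139

(A₂/A₁)^0.24 = 3.27, so A₂/A₁ = 3.27^(1/0.24) = 3.27^4.167
ln(A₂/A₁) = ln 3.27 / 0.24 = 1.1848 / 0.24 = 4.9366
A₂/A₁ = e^4.9366 ≈ 139.3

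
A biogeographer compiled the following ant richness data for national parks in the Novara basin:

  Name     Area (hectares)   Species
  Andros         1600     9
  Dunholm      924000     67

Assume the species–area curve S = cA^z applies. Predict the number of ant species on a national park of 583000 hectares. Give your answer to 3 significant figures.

z = ln(67/9) / ln(924000/1600) = 2.0075 / 6.3587 = 0.3157
c = 9 / 1600^0.3157 = 9 / 10.27 = 0.8764
S₃ = 0.8764 × 583000^0.3157 = 0.8764 × 66.11 ≈ 57.93

57.9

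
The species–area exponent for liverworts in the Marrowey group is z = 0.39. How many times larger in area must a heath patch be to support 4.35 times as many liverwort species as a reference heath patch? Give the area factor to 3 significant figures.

43.4

(A₂/A₁)^0.39 = 4.35, so A₂/A₁ = 4.35^(1/0.39) = 4.35^2.564
ln(A₂/A₁) = ln 4.35 / 0.39 = 1.4702 / 0.39 = 3.7697
A₂/A₁ = e^3.7697 ≈ 43.37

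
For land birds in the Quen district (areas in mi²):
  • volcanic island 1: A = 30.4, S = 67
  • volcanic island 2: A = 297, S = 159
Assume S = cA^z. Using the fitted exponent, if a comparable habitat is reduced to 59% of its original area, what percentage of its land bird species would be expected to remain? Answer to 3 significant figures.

81.9%

z = ln(159/67) / ln(297/30.4) = 0.8642 / 2.2793 = 0.3792
S_new/S_old = (A_new/A_old)^z = 0.59^0.3792 = exp(0.3792 × -0.5276) = 0.8187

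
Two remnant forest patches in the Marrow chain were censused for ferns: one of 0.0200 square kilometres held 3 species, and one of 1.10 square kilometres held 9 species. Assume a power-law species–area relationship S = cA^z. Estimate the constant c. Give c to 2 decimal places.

z = ln(S₂/S₁) / ln(A₂/A₁) = ln(9/3) / ln(1.1/0.02) = 1.0986 / 4.0073 = 0.2742
c = S₁ / A₁^z = 3 / 0.02^0.2742 = 3 / 0.3422 = 8.768

8.77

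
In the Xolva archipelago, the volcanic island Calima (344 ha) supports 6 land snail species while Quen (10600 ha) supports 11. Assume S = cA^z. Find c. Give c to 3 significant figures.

2.14

z = ln(S₂/S₁) / ln(A₂/A₁) = ln(11/6) / ln(10600/344) = 0.6061 / 3.4280 = 0.1768
c = S₁ / A₁^z = 6 / 344^0.1768 = 6 / 2.809 = 2.136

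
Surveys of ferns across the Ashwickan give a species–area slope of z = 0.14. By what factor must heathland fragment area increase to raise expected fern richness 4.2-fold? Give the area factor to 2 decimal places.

28299.62

(A₂/A₁)^0.14 = 4.2, so A₂/A₁ = 4.2^(1/0.14) = 4.2^7.143
ln(A₂/A₁) = ln 4.2 / 0.14 = 1.4351 / 0.14 = 10.2506
A₂/A₁ = e^10.2506 ≈ 28300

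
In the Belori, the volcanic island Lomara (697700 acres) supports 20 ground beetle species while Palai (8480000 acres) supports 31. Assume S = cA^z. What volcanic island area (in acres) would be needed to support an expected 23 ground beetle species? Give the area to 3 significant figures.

z = ln(31/20) / ln(8480000/697700) = 0.4383 / 2.4977 = 0.1755
c = 20 / 697700^0.1755 = 20 / 10.6 = 1.887
A = (23/1.887)^(1/0.1755) ⇒ ln A = ln(12.19)/0.1755 = 14.2521
A = e^14.2521 ≈ 1547370 acres

1550000 acres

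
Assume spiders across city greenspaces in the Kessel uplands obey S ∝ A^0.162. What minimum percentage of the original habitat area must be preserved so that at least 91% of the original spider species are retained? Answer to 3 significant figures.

Need (A_new/A_old)^0.162 = 0.91, so A_new/A_old = 0.91^(1/0.162) = 0.91^6.173
ln(A_new/A_old) = ln 0.91 / 0.162 = -0.0943 / 0.162 = -0.5822
A_new/A_old = e^-0.5822 ≈ 0.5587

55.9%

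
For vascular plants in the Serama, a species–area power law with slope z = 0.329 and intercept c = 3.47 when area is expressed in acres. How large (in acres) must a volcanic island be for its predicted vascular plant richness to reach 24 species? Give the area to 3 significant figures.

24 = 3.47 × A^0.329  ⇒  A^0.329 = 24/3.47 = 6.916
ln A = ln(6.916) / 0.329 = 1.9339 / 0.329 = 5.8781
A = e^5.8781 ≈ 357.1 acres

357 acres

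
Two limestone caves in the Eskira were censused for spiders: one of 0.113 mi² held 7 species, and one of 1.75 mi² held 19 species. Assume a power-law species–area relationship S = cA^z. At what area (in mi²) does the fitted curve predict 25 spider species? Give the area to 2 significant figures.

3.7 mi²

z = ln(19/7) / ln(1.75/0.113) = 0.9985 / 2.7400 = 0.3644
c = 7 / 0.113^0.3644 = 7 / 0.4518 = 15.49
A = (25/15.49)^(1/0.3644) ⇒ ln A = ln(1.613)/0.3644 = 1.3127
A = e^1.3127 ≈ 3.716 mi²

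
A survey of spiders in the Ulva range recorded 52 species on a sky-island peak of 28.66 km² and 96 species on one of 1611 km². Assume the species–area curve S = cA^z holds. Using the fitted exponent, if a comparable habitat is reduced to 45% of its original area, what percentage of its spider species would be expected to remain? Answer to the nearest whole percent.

z = ln(96/52) / ln(1611/28.66) = 0.6131 / 4.0291 = 0.1522
S_new/S_old = (A_new/A_old)^z = 0.45^0.1522 = exp(0.1522 × -0.7985) = 0.8856

89%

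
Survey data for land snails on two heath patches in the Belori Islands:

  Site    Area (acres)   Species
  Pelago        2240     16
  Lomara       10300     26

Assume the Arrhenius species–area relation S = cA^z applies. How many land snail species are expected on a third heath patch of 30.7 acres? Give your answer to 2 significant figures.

z = ln(26/16) / ln(10300/2240) = 0.4855 / 1.5257 = 0.3182
c = 16 / 2240^0.3182 = 16 / 11.64 = 1.374
S₃ = 1.374 × 30.7^0.3182 = 1.374 × 2.973 ≈ 4.085

4.1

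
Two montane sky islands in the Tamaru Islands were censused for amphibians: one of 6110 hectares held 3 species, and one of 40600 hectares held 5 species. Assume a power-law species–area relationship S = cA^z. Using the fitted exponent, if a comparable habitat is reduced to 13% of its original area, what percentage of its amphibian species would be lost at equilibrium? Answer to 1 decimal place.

42.3%

z = ln(5/3) / ln(40600/6110) = 0.5108 / 1.8938 = 0.2697
S_new/S_old = (A_new/A_old)^z = 0.13^0.2697 = exp(0.2697 × -2.0402) = 0.5768
Fraction lost = 1 − 0.5768 = 0.4232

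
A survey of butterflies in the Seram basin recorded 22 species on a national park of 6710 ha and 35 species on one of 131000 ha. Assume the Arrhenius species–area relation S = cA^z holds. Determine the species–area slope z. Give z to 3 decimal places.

0.156

Taking logs: ln S = ln c + z ln A, so z = (ln S₂ − ln S₁)/(ln A₂ − ln A₁).
z = ln(35/22) / ln(131000/6710) = ln(1.591) / ln(19.52) = 0.4643 / 2.9716 = 0.1562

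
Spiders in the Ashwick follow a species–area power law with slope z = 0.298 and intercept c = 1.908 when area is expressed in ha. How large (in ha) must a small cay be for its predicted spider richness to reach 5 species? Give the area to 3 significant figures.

25.4 ha

5 = 1.908 × A^0.298  ⇒  A^0.298 = 5/1.908 = 2.621
ln A = ln(2.621) / 0.298 = 0.9634 / 0.298 = 3.2328
A = e^3.2328 ≈ 25.35 ha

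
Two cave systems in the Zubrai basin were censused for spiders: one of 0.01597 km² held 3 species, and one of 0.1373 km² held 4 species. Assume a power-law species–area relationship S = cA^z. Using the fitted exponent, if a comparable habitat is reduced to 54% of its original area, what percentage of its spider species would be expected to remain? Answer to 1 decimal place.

z = ln(4/3) / ln(0.1373/0.01597) = 0.2877 / 2.1515 = 0.1337
S_new/S_old = (A_new/A_old)^z = 0.54^0.1337 = exp(0.1337 × -0.6162) = 0.9209

92.1%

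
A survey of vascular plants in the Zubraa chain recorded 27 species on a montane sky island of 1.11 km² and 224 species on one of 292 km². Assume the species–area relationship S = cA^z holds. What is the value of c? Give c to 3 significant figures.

26.0

z = ln(S₂/S₁) / ln(A₂/A₁) = ln(224/27) / ln(292/1.11) = 2.1158 / 5.5724 = 0.3797
c = S₁ / A₁^z = 27 / 1.11^0.3797 = 27 / 1.04 = 25.95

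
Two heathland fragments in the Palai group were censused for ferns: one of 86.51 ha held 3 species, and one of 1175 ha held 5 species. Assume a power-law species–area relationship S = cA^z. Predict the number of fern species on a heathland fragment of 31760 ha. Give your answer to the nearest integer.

10

z = ln(5/3) / ln(1175/86.51) = 0.5108 / 2.6088 = 0.1958
c = 3 / 86.51^0.1958 = 3 / 2.395 = 1.253
S₃ = 1.253 × 31760^0.1958 = 1.253 × 7.612 ≈ 9.535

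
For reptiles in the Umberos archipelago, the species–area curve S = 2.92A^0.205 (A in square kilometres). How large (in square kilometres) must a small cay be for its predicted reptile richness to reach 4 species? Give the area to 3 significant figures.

4.64 square kilometres

4 = 2.92 × A^0.205  ⇒  A^0.205 = 4/2.92 = 1.37
ln A = ln(1.37) / 0.205 = 0.3147 / 0.205 = 1.5352
A = e^1.5352 ≈ 4.642 square kilometres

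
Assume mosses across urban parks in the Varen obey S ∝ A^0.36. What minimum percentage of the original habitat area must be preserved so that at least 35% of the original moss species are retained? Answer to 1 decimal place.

Need (A_new/A_old)^0.36 = 0.35, so A_new/A_old = 0.35^(1/0.36) = 0.35^2.778
ln(A_new/A_old) = ln 0.35 / 0.36 = -1.0498 / 0.36 = -2.9162
A_new/A_old = e^-2.9162 ≈ 0.05414

5.4%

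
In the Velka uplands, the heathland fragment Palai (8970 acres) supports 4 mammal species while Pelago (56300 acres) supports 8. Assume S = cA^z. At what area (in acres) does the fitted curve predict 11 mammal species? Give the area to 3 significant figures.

131000 acres

z = ln(8/4) / ln(56300/8970) = 0.6931 / 1.8368 = 0.3774
c = 4 / 8970^0.3774 = 4 / 31.02 = 0.1289
A = (11/0.1289)^(1/0.3774) ⇒ ln A = ln(85.31)/0.3774 = 11.7823
A = e^11.7823 ≈ 130919 acres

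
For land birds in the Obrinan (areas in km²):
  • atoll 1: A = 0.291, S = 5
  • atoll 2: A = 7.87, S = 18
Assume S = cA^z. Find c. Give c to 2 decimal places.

z = ln(S₂/S₁) / ln(A₂/A₁) = ln(18/5) / ln(7.87/0.291) = 1.2809 / 3.2975 = 0.3885
c = S₁ / A₁^z = 5 / 0.291^0.3885 = 5 / 0.6191 = 8.077

8.08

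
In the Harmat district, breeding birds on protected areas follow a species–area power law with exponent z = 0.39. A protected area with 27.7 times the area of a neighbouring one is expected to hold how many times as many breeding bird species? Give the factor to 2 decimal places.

S₂/S₁ = (A₂/A₁)^z = 27.7^0.39
ln(S₂/S₁) = 0.39 × ln 27.7 = 0.39 × 3.3214 = 1.2954
S₂/S₁ = e^1.2954 ≈ 3.652

3.65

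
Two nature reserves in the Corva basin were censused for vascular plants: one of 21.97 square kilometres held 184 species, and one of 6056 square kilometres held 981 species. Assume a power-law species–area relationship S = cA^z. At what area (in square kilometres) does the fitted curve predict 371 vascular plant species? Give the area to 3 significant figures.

z = ln(981/184) / ln(6056/21.97) = 1.6736 / 5.6191 = 0.2978
c = 184 / 21.97^0.2978 = 184 / 2.51 = 73.31
A = (371/73.31)^(1/0.2978) ⇒ ln A = ln(5.061)/0.2978 = 5.4441
A = e^5.4441 ≈ 231.4 square kilometres

231 square kilometres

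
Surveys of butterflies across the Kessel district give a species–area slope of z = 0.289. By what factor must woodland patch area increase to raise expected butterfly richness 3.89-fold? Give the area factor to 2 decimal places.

109.99

(A₂/A₁)^0.289 = 3.89, so A₂/A₁ = 3.89^(1/0.289) = 3.89^3.46
ln(A₂/A₁) = ln 3.89 / 0.289 = 1.3584 / 0.289 = 4.7004
A₂/A₁ = e^4.7004 ≈ 110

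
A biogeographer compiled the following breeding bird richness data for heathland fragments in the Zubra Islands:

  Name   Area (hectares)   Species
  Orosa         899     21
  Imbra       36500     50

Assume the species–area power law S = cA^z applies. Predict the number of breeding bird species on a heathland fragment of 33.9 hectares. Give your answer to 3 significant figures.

9.75

z = ln(50/21) / ln(36500/899) = 0.8675 / 3.7038 = 0.2342
c = 21 / 899^0.2342 = 21 / 4.918 = 4.27
S₃ = 4.27 × 33.9^0.2342 = 4.27 × 2.282 ≈ 9.745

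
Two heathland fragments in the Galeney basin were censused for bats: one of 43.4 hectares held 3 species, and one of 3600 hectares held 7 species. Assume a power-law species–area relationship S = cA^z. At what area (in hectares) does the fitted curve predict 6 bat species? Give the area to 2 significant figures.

z = ln(7/3) / ln(3600/43.4) = 0.8473 / 4.4182 = 0.1918
c = 3 / 43.4^0.1918 = 3 / 2.061 = 1.456
A = (6/1.456)^(1/0.1918) ⇒ ln A = ln(4.122)/0.1918 = 7.3849
A = e^7.3849 ≈ 1611 hectares

1600 hectares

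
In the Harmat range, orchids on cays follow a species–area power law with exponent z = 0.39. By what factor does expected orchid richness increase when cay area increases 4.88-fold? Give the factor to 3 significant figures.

S₂/S₁ = (A₂/A₁)^z = 4.88^0.39
ln(S₂/S₁) = 0.39 × ln 4.88 = 0.39 × 1.5851 = 0.6182
S₂/S₁ = e^0.6182 ≈ 1.856

1.86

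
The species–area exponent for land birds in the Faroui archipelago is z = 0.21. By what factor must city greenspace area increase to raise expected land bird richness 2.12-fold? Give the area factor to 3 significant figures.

(A₂/A₁)^0.21 = 2.12, so A₂/A₁ = 2.12^(1/0.21) = 2.12^4.762
ln(A₂/A₁) = ln 2.12 / 0.21 = 0.7514 / 0.21 = 3.5782
A₂/A₁ = e^3.5782 ≈ 35.81

35.8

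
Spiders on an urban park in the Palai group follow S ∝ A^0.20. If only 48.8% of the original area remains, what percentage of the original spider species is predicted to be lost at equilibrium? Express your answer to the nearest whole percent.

13%

S_new/S_old = (A_new/A_old)^z = 0.488^0.2
= exp(0.2 × ln 0.488) = exp(0.2 × -0.7174) = exp(-0.1435) ≈ 0.8663
Fraction lost = 1 − 0.8663 = 0.1337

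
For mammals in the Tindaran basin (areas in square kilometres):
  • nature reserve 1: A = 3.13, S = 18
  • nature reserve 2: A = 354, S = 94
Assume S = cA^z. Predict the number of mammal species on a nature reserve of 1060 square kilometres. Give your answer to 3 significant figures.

z = ln(94/18) / ln(354/3.13) = 1.6529 / 4.7283 = 0.3496
c = 18 / 3.13^0.3496 = 18 / 1.49 = 12.08
S₃ = 12.08 × 1060^0.3496 = 12.08 × 11.42 ≈ 137.9

138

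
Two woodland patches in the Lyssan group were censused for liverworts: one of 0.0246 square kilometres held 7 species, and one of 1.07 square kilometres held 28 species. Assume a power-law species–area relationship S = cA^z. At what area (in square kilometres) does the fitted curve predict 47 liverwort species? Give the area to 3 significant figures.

4.38 square kilometres

z = ln(28/7) / ln(1.07/0.0246) = 1.3863 / 3.7727 = 0.3675
c = 7 / 0.0246^0.3675 = 7 / 0.2563 = 27.31
A = (47/27.31)^(1/0.3675) ⇒ ln A = ln(1.721)/0.3675 = 1.4772
A = e^1.4772 ≈ 4.381 square kilometres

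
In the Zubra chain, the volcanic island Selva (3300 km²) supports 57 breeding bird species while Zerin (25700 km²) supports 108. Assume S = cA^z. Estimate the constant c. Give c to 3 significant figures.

4.57

z = ln(S₂/S₁) / ln(A₂/A₁) = ln(108/57) / ln(25700/3300) = 0.6391 / 2.0526 = 0.3114
c = S₁ / A₁^z = 57 / 3300^0.3114 = 57 / 12.46 = 4.575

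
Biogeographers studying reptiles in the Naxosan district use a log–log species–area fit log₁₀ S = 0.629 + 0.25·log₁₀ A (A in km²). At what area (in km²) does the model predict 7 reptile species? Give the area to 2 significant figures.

7.3 km²

7 = 4.256 × A^0.25  ⇒  A^0.25 = 7/4.256 = 1.645
ln A = ln(1.645) / 0.25 = 0.4976 / 0.25 = 1.9903
A = e^1.9903 ≈ 7.318 km²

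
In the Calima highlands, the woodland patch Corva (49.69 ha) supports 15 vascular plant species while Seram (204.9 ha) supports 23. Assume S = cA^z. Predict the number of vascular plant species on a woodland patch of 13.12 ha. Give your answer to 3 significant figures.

z = ln(23/15) / ln(204.9/49.69) = 0.4274 / 1.4167 = 0.3017
c = 15 / 49.69^0.3017 = 15 / 3.249 = 4.616
S₃ = 4.616 × 13.12^0.3017 = 4.616 × 2.174 ≈ 10.04

10.0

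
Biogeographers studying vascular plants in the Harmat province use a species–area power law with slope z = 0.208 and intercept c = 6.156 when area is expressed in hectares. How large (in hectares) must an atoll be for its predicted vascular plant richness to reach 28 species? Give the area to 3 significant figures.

1450 hectares

28 = 6.156 × A^0.208  ⇒  A^0.208 = 28/6.156 = 4.548
ln A = ln(4.548) / 0.208 = 1.5148 / 0.208 = 7.2826
A = e^7.2826 ≈ 1455 hectares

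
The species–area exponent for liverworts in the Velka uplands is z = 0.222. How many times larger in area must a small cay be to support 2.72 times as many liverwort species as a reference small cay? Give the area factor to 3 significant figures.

(A₂/A₁)^0.222 = 2.72, so A₂/A₁ = 2.72^(1/0.222) = 2.72^4.505
ln(A₂/A₁) = ln 2.72 / 0.222 = 1.0006 / 0.222 = 4.5074
A₂/A₁ = e^4.5074 ≈ 90.68

90.7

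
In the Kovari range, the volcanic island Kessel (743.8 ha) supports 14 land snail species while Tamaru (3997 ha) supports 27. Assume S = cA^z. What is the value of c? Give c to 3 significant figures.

1.06

z = ln(S₂/S₁) / ln(A₂/A₁) = ln(27/14) / ln(3997/743.8) = 0.6568 / 1.6815 = 0.3906
c = S₁ / A₁^z = 14 / 743.8^0.3906 = 14 / 13.23 = 1.058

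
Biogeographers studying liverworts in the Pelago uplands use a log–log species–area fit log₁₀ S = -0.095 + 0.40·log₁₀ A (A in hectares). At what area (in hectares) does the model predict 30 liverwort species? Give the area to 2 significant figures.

30 = 0.8035 × A^0.4  ⇒  A^0.4 = 30/0.8035 = 37.34
ln A = ln(37.34) / 0.4 = 3.6199 / 0.4 = 9.0499
A = e^9.0499 ≈ 8517 hectares

8500 hectares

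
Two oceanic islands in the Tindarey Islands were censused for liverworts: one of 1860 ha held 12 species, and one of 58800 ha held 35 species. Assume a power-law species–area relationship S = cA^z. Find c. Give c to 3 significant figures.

z = ln(S₂/S₁) / ln(A₂/A₁) = ln(35/12) / ln(58800/1860) = 1.0704 / 3.4536 = 0.3100
c = S₁ / A₁^z = 12 / 1860^0.3100 = 12 / 10.31 = 1.164

1.16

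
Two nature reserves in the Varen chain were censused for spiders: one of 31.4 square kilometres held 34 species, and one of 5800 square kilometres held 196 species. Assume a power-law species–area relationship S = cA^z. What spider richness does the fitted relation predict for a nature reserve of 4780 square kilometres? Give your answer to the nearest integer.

z = ln(196/34) / ln(5800/31.4) = 1.7518 / 5.2188 = 0.3357
c = 34 / 31.4^0.3357 = 34 / 3.18 = 10.69
S₃ = 10.69 × 4780^0.3357 = 10.69 × 17.18 ≈ 183.7

184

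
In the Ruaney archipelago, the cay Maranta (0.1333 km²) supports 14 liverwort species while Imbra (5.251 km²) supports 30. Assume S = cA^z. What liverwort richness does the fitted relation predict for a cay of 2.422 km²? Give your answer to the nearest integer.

26

z = ln(30/14) / ln(5.251/0.1333) = 0.7621 / 3.6736 = 0.2075
c = 14 / 0.1333^0.2075 = 14 / 0.6583 = 21.27
S₃ = 21.27 × 2.422^0.2075 = 21.27 × 1.201 ≈ 25.55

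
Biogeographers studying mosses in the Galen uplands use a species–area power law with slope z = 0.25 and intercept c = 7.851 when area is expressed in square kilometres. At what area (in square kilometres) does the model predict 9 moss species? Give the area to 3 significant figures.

9 = 7.851 × A^0.25  ⇒  A^0.25 = 9/7.851 = 1.146
ln A = ln(1.146) / 0.25 = 0.1366 / 0.25 = 0.5463
A = e^0.5463 ≈ 1.727 square kilometres

1.73 square kilometres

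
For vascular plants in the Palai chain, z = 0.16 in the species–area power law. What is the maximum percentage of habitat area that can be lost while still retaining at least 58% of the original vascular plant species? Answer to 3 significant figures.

96.7%

Need (A_new/A_old)^0.16 = 0.58, so A_new/A_old = 0.58^(1/0.16) = 0.58^6.25
ln(A_new/A_old) = ln 0.58 / 0.16 = -0.5447 / 0.16 = -3.4045
A_new/A_old = e^-3.4045 ≈ 0.03322
Fraction that can be lost = 1 − 0.03322 = 0.9668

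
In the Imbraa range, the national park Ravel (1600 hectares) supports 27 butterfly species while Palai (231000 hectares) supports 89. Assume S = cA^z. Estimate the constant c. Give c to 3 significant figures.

4.60

z = ln(S₂/S₁) / ln(A₂/A₁) = ln(89/27) / ln(231000/1600) = 1.1928 / 4.9724 = 0.2399
c = S₁ / A₁^z = 27 / 1600^0.2399 = 27 / 5.87 = 4.6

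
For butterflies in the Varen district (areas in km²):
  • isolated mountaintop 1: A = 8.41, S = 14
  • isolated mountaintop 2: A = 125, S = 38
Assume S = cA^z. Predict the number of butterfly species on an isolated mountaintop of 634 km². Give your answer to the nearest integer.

69

z = ln(38/14) / ln(125/8.41) = 0.9985 / 2.6989 = 0.3700
c = 14 / 8.41^0.3700 = 14 / 2.199 = 6.368
S₃ = 6.368 × 634^0.3700 = 6.368 × 10.88 ≈ 69.29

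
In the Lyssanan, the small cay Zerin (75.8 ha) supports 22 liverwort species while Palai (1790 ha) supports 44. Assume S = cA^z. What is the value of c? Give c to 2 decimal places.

8.52

z = ln(S₂/S₁) / ln(A₂/A₁) = ln(44/22) / ln(1790/75.8) = 0.6931 / 3.1619 = 0.2192
c = S₁ / A₁^z = 22 / 75.8^0.2192 = 22 / 2.583 = 8.518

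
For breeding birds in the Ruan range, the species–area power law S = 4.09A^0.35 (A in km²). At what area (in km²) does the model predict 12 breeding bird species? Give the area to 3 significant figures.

21.7 km²

12 = 4.09 × A^0.35  ⇒  A^0.35 = 12/4.09 = 2.934
ln A = ln(2.934) / 0.35 = 1.0764 / 0.35 = 3.0753
A = e^3.0753 ≈ 21.66 km²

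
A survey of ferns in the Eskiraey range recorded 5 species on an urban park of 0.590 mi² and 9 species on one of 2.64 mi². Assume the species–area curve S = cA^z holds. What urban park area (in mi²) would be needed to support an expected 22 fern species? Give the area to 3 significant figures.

z = ln(9/5) / ln(2.64/0.59) = 0.5878 / 1.4984 = 0.3923
c = 5 / 0.59^0.3923 = 5 / 0.813 = 6.15
A = (22/6.15)^(1/0.3923) ⇒ ln A = ln(3.577)/0.3923 = 3.2493
A = e^3.2493 ≈ 25.77 mi²

25.8 mi²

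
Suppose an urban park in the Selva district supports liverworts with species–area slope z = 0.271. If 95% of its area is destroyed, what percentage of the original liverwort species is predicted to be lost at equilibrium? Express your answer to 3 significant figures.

55.6%

S_new/S_old = (A_new/A_old)^z = 0.05^0.271
= exp(0.271 × ln 0.05) = exp(0.271 × -2.9957) = exp(-0.8118) ≈ 0.444
Fraction lost = 1 − 0.444 = 0.556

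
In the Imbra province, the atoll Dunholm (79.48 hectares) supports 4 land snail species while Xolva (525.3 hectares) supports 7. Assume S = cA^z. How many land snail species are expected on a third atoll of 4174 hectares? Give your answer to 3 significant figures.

12.9

z = ln(7/4) / ln(525.3/79.48) = 0.5596 / 1.8885 = 0.2963
c = 4 / 79.48^0.2963 = 4 / 3.657 = 1.094
S₃ = 1.094 × 4174^0.2963 = 1.094 × 11.83 ≈ 12.94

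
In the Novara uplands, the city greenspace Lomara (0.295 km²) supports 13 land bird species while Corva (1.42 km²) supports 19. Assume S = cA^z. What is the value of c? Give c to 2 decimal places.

z = ln(S₂/S₁) / ln(A₂/A₁) = ln(19/13) / ln(1.42/0.295) = 0.3795 / 1.5714 = 0.2415
c = S₁ / A₁^z = 13 / 0.295^0.2415 = 13 / 0.7447 = 17.46

17.46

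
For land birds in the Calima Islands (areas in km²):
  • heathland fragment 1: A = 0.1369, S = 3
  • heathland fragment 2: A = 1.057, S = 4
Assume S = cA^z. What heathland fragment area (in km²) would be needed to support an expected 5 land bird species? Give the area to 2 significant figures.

z = ln(4/3) / ln(1.057/0.1369) = 0.2877 / 2.0439 = 0.1407
c = 3 / 0.1369^0.1407 = 3 / 0.7559 = 3.969
A = (5/3.969)^(1/0.1407) ⇒ ln A = ln(1.26)/0.1407 = 1.6408
A = e^1.6408 ≈ 5.159 km²

5.2 km²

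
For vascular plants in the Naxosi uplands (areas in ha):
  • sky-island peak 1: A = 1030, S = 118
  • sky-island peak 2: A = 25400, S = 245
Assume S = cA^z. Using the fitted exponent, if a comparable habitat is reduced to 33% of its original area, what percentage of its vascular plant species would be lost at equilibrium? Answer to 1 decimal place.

22.3%

z = ln(245/118) / ln(25400/1030) = 0.7306 / 3.2052 = 0.2279
S_new/S_old = (A_new/A_old)^z = 0.33^0.2279 = exp(0.2279 × -1.1087) = 0.7767
Fraction lost = 1 − 0.7767 = 0.2233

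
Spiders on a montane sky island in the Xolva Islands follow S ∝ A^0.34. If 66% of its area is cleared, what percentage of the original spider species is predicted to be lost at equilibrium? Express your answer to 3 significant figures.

30.7%

S_new/S_old = (A_new/A_old)^z = 0.34^0.34
= exp(0.34 × ln 0.34) = exp(0.34 × -1.0788) = exp(-0.3668) ≈ 0.693
Fraction lost = 1 − 0.693 = 0.307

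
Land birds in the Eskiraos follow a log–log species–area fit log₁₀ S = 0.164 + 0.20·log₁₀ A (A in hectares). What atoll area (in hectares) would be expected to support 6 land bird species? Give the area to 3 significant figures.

6 = 1.459 × A^0.2  ⇒  A^0.2 = 6/1.459 = 4.113
ln A = ln(4.113) / 0.2 = 1.4141 / 0.2 = 7.0707
A = e^7.0707 ≈ 1177 hectares

1180 hectares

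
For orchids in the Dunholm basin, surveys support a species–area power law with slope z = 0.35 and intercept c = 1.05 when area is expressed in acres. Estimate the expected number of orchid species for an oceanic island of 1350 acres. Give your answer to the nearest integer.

13 species

S = 1.05 × 1350^0.35
ln S = ln 1.05 + 0.35 × ln 1350 = 0.0488 + 0.35 × 7.2079 = 2.5715
S = e^2.5715 ≈ 13.09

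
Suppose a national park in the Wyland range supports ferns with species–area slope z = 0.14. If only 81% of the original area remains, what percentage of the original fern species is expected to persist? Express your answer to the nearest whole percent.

S_new/S_old = (A_new/A_old)^z = 0.81^0.14
= exp(0.14 × ln 0.81) = exp(0.14 × -0.2107) = exp(-0.0295) ≈ 0.9709

97%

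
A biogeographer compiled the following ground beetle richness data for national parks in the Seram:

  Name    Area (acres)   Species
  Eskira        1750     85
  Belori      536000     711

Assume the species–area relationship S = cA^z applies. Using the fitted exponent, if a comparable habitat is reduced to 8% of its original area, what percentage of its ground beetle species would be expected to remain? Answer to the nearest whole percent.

z = ln(711/85) / ln(536000/1750) = 2.1240 / 5.7245 = 0.3710
S_new/S_old = (A_new/A_old)^z = 0.08^0.3710 = exp(0.3710 × -2.5257) = 0.3917

39%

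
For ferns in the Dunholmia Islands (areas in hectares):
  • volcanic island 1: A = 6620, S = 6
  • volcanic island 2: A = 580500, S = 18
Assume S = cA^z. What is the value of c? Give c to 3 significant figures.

z = ln(S₂/S₁) / ln(A₂/A₁) = ln(18/6) / ln(580500/6620) = 1.0986 / 4.4738 = 0.2456
c = S₁ / A₁^z = 6 / 6620^0.2456 = 6 / 8.675 = 0.6916

0.692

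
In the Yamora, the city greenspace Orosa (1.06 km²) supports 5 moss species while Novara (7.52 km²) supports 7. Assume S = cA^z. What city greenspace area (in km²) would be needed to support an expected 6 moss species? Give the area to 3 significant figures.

3.06 km²

z = ln(7/5) / ln(7.52/1.06) = 0.3365 / 1.9593 = 0.1717
c = 5 / 1.06^0.1717 = 5 / 1.01 = 4.95
A = (6/4.95)^(1/0.1717) ⇒ ln A = ln(1.212)/0.1717 = 1.1199
A = e^1.1199 ≈ 3.065 km²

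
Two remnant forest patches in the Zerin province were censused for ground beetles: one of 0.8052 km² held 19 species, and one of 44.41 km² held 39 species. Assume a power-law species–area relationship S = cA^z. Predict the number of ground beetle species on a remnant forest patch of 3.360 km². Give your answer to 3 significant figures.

24.5

z = ln(39/19) / ln(44.41/0.8052) = 0.7191 / 4.0101 = 0.1793
c = 19 / 0.8052^0.1793 = 19 / 0.9619 = 19.75
S₃ = 19.75 × 3.36^0.1793 = 19.75 × 1.243 ≈ 24.55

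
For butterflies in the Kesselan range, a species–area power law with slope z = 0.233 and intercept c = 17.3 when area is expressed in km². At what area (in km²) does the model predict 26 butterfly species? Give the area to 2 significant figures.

26 = 17.3 × A^0.233  ⇒  A^0.233 = 26/17.3 = 1.503
ln A = ln(1.503) / 0.233 = 0.4074 / 0.233 = 1.7485
A = e^1.7485 ≈ 5.746 km²

5.7 km²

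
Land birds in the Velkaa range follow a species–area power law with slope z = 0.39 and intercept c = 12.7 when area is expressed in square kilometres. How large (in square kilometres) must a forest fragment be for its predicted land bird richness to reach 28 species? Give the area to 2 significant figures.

28 = 12.7 × A^0.39  ⇒  A^0.39 = 28/12.7 = 2.205
ln A = ln(2.205) / 0.39 = 0.7906 / 0.39 = 2.0272
A = e^2.0272 ≈ 7.593 square kilometres

7.6 square kilometres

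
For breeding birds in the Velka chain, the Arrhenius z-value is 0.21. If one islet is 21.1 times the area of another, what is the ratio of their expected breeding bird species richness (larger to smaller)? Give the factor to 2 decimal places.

S₂/S₁ = (A₂/A₁)^z = 21.1^0.21
ln(S₂/S₁) = 0.21 × ln 21.1 = 0.21 × 3.0493 = 0.6403
S₂/S₁ = e^0.6403 ≈ 1.897

1.90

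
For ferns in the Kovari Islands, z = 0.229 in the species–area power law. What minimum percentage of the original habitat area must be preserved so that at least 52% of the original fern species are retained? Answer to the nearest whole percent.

6%

Need (A_new/A_old)^0.229 = 0.52, so A_new/A_old = 0.52^(1/0.229) = 0.52^4.367
ln(A_new/A_old) = ln 0.52 / 0.229 = -0.6539 / 0.229 = -2.8556
A_new/A_old = e^-2.8556 ≈ 0.05752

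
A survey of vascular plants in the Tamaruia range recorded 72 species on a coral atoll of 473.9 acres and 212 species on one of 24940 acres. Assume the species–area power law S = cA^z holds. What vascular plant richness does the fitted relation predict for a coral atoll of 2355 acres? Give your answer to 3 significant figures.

z = ln(212/72) / ln(24940/473.9) = 1.0799 / 3.9632 = 0.2725
c = 72 / 473.9^0.2725 = 72 / 5.359 = 13.44
S₃ = 13.44 × 2355^0.2725 = 13.44 × 8.295 ≈ 111.4

111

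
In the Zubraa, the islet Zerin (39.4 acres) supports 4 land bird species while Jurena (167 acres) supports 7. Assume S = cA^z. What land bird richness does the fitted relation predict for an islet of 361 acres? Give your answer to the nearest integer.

z = ln(7/4) / ln(167/39.4) = 0.5596 / 1.4442 = 0.3875
c = 4 / 39.4^0.3875 = 4 / 4.152 = 0.9635
S₃ = 0.9635 × 361^0.3875 = 0.9635 × 9.795 ≈ 9.437

9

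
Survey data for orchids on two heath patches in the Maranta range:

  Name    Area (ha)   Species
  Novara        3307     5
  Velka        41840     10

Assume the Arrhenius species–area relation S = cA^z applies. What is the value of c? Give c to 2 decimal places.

0.55

z = ln(S₂/S₁) / ln(A₂/A₁) = ln(10/5) / ln(41840/3307) = 0.6931 / 2.5378 = 0.2731
c = S₁ / A₁^z = 5 / 3307^0.2731 = 5 / 9.147 = 0.5467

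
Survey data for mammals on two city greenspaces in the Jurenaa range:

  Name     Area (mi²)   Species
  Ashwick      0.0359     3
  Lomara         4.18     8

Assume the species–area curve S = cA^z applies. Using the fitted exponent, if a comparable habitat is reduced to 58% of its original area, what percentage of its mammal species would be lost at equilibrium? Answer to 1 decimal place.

10.6%

z = ln(8/3) / ln(4.18/0.0359) = 0.9808 / 4.7573 = 0.2062
S_new/S_old = (A_new/A_old)^z = 0.58^0.2062 = exp(0.2062 × -0.5447) = 0.8938
Fraction lost = 1 − 0.8938 = 0.1062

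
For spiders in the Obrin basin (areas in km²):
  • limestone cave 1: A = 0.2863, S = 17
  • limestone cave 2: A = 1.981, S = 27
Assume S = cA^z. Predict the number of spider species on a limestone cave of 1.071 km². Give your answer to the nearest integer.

23

z = ln(27/17) / ln(1.981/0.2863) = 0.4626 / 1.9343 = 0.2392
c = 17 / 0.2863^0.2392 = 17 / 0.7415 = 22.93
S₃ = 22.93 × 1.071^0.2392 = 22.93 × 1.017 ≈ 23.31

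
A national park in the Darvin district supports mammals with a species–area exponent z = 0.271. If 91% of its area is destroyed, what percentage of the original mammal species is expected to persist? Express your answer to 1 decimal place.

52.1%

S_new/S_old = (A_new/A_old)^z = 0.09^0.271
= exp(0.271 × ln 0.09) = exp(0.271 × -2.4079) = exp(-0.6526) ≈ 0.5207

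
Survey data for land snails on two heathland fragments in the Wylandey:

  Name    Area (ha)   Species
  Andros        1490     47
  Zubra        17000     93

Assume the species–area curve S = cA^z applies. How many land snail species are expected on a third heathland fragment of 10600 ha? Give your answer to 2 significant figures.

81

z = ln(93/47) / ln(17000/1490) = 0.6825 / 2.4344 = 0.2803
c = 47 / 1490^0.2803 = 47 / 7.754 = 6.061
S₃ = 6.061 × 10600^0.2803 = 6.061 × 13.44 ≈ 81.47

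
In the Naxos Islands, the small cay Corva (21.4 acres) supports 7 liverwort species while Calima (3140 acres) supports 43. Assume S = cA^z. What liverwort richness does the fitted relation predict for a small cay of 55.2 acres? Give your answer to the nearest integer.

z = ln(43/7) / ln(3140/21.4) = 1.8153 / 4.9886 = 0.3639
c = 7 / 21.4^0.3639 = 7 / 3.049 = 2.296
S₃ = 2.296 × 55.2^0.3639 = 2.296 × 4.304 ≈ 9.882

10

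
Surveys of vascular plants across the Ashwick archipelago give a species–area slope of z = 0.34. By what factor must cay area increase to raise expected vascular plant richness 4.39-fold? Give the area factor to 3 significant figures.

77.6

(A₂/A₁)^0.34 = 4.39, so A₂/A₁ = 4.39^(1/0.34) = 4.39^2.941
ln(A₂/A₁) = ln 4.39 / 0.34 = 1.4793 / 0.34 = 4.3510
A₂/A₁ = e^4.3510 ≈ 77.55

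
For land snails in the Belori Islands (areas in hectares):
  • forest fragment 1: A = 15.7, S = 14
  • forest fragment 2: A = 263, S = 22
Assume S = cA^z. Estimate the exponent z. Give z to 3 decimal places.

0.160

Taking logs: ln S = ln c + z ln A, so z = (ln S₂ − ln S₁)/(ln A₂ − ln A₁).
z = ln(22/14) / ln(263/15.7) = ln(1.571) / ln(16.75) = 0.4520 / 2.8185 = 0.1604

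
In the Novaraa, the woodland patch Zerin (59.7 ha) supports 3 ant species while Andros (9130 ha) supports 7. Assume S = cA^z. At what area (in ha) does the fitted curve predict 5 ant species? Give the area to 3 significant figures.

1240 ha

z = ln(7/3) / ln(9130/59.7) = 0.8473 / 5.0300 = 0.1684
c = 3 / 59.7^0.1684 = 3 / 1.991 = 1.506
A = (5/1.506)^(1/0.1684) ⇒ ln A = ln(3.319)/0.1684 = 7.1219
A = e^7.1219 ≈ 1239 ha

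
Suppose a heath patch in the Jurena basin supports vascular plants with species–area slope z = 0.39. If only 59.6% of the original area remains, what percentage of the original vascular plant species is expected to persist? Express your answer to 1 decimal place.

81.7%

S_new/S_old = (A_new/A_old)^z = 0.596^0.39
= exp(0.39 × ln 0.596) = exp(0.39 × -0.5175) = exp(-0.2018) ≈ 0.8172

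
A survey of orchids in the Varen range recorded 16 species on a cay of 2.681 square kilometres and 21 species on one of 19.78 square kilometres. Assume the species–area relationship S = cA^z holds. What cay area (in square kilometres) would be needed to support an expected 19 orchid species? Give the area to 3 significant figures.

z = ln(21/16) / ln(19.78/2.681) = 0.2719 / 1.9985 = 0.1361
c = 16 / 2.681^0.1361 = 16 / 1.144 = 13.99
A = (19/13.99)^(1/0.1361) ⇒ ln A = ln(1.358)/0.1361 = 2.2491
A = e^2.2491 ≈ 9.48 square kilometres

9.48 square kilometres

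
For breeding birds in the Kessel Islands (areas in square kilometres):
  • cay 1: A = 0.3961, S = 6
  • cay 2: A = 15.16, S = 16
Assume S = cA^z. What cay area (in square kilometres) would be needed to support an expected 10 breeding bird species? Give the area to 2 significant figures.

z = ln(16/6) / ln(15.16/0.3961) = 0.9808 / 3.6447 = 0.2691
c = 6 / 0.3961^0.2691 = 6 / 0.7794 = 7.698
A = (10/7.698)^(1/0.2691) ⇒ ln A = ln(1.299)/0.2691 = 0.9721
A = e^0.9721 ≈ 2.644 square kilometres

2.6 square kilometres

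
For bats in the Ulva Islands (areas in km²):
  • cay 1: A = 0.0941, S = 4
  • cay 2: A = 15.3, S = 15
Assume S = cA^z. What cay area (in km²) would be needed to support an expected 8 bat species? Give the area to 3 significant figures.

1.36 km²

z = ln(15/4) / ln(15.3/0.0941) = 1.3218 / 5.0913 = 0.2596
c = 4 / 0.0941^0.2596 = 4 / 0.5414 = 7.388
A = (8/7.388)^(1/0.2596) ⇒ ln A = ln(1.083)/0.2596 = 0.3065
A = e^0.3065 ≈ 1.359 km²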